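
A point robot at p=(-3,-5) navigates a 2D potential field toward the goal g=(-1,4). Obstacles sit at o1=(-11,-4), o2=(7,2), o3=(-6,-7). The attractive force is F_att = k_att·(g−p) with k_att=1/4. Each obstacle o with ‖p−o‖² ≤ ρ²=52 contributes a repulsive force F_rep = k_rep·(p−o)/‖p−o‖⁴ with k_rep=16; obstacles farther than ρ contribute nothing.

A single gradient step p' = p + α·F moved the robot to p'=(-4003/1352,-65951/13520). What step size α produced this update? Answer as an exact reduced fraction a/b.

α = 1/20

F_att = 1/4·(g−p) = 1/4·(2,9) = (0.5000,2.2500)
o1: d²=65 > ρ²=52 → inactive
o2: d²=149 > ρ²=52 → inactive
o3: d²=13 ≤ ρ²=52; F_rep = 16·(3,2)/13² = (0.2840,0.1893)
F = F_att + ΣF_rep = (0.7840,2.4393)
Δp = p'−p = (0.0392,0.1220); α = Δx/Fx = (53/1352) / (265/338) = 1/20
check: Δy/Fy = (1649/13520) / (1649/676) = 1/20 ✓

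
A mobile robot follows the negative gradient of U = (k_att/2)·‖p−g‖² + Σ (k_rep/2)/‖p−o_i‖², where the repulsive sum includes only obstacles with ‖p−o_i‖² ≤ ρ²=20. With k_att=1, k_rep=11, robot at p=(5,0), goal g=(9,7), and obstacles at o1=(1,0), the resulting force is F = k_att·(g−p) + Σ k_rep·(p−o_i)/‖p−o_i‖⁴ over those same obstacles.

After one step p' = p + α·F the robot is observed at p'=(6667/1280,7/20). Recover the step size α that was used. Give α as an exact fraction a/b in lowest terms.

α = 1/20

F_att = 1·(g−p) = 1·(4,7) = (4.0000,7.0000)
o1: d²=16 ≤ ρ²=20; F_rep = 11·(4,0)/16² = (0.1719,0.0000)
F = F_att + ΣF_rep = (4.1719,7.0000)
Δp = p'−p = (0.2086,0.3500); α = Δx/Fx = (267/1280) / (267/64) = 1/20
check: Δy/Fy = (7/20) / (7) = 1/20 ✓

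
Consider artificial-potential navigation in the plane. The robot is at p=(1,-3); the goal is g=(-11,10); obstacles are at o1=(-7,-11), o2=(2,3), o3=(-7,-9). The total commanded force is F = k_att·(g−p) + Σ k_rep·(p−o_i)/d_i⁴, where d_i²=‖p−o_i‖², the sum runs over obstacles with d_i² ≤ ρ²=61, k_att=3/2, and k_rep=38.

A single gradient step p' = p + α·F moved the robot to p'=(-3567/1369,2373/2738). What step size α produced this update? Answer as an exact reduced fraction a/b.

α = 1/5

F_att = 3/2·(g−p) = 3/2·(-12,13) = (-18.0000,19.5000)
o1: d²=128 > ρ²=61 → inactive
o2: d²=37 ≤ ρ²=61; F_rep = 38·(-1,-6)/37² = (-0.0278,-0.1665)
o3: d²=100 > ρ²=61 → inactive
F = F_att + ΣF_rep = (-18.0278,19.3335)
Δp = p'−p = (-3.6056,3.8667); α = Δx/Fx = (-4936/1369) / (-24680/1369) = 1/5
check: Δy/Fy = (10587/2738) / (52935/2738) = 1/5 ✓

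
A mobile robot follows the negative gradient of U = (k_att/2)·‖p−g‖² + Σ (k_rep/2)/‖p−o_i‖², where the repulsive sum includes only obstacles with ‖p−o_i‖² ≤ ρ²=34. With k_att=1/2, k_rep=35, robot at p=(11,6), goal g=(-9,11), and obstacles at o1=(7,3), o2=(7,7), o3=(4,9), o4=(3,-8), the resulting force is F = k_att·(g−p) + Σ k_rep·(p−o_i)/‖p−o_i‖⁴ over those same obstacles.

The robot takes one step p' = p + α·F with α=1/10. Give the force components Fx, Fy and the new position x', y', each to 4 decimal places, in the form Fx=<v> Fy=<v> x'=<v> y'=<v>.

F_att = 1/2·(g−p) = 1/2·(-20,5) = (-10.0000,2.5000)
o1: d²=25 ≤ ρ²=34; F_rep = 35·(4,3)/25² = (0.2240,0.1680)
o2: d²=17 ≤ ρ²=34; F_rep = 35·(4,-1)/17² = (0.4844,-0.1211)
o3: d²=58 > ρ²=34 → inactive
o4: d²=260 > ρ²=34 → inactive
F = F_att + ΣF_rep = (-9.2916,2.5469)
p' = p + 1/10·F = (10.0708,6.2547)

Fx=-9.2916 Fy=2.5469 x'=10.0708 y'=6.2547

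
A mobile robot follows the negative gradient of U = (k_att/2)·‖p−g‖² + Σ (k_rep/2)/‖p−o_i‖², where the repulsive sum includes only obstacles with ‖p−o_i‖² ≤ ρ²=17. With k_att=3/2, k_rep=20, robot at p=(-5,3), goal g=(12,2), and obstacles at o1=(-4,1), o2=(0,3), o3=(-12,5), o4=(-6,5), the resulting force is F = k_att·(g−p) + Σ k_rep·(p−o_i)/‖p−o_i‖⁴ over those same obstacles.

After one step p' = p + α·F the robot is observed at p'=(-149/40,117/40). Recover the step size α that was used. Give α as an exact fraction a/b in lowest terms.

F_att = 3/2·(g−p) = 3/2·(17,-1) = (25.5000,-1.5000)
o1: d²=5 ≤ ρ²=17; F_rep = 20·(-1,2)/5² = (-0.8000,1.6000)
o2: d²=25 > ρ²=17 → inactive
o3: d²=53 > ρ²=17 → inactive
o4: d²=5 ≤ ρ²=17; F_rep = 20·(1,-2)/5² = (0.8000,-1.6000)
F = F_att + ΣF_rep = (25.5000,-1.5000)
Δp = p'−p = (1.2750,-0.0750); α = Δx/Fx = (51/40) / (51/2) = 1/20
check: Δy/Fy = (-3/40) / (-3/2) = 1/20 ✓

α = 1/20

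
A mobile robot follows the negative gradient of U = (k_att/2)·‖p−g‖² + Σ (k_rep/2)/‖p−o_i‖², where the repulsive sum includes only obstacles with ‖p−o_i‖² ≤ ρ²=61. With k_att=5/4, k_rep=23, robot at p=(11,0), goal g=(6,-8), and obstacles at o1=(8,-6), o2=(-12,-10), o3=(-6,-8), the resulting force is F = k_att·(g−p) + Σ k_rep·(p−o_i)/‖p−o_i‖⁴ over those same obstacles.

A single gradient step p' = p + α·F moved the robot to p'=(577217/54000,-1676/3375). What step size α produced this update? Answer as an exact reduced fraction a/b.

F_att = 5/4·(g−p) = 5/4·(-5,-8) = (-6.2500,-10.0000)
o1: d²=45 ≤ ρ²=61; F_rep = 23·(3,6)/45² = (0.0341,0.0681)
o2: d²=629 > ρ²=61 → inactive
o3: d²=353 > ρ²=61 → inactive
F = F_att + ΣF_rep = (-6.2159,-9.9319)
Δp = p'−p = (-0.3108,-0.4966); α = Δx/Fx = (-16783/54000) / (-16783/2700) = 1/20
check: Δy/Fy = (-1676/3375) / (-6704/675) = 1/20 ✓

α = 1/20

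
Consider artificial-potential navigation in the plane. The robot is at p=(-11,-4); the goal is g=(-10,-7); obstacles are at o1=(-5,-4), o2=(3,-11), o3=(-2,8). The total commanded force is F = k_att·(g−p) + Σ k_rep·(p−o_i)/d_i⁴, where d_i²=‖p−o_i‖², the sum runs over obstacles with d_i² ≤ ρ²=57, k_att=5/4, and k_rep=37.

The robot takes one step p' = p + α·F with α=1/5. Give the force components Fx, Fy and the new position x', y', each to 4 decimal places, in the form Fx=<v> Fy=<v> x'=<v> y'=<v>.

F_att = 5/4·(g−p) = 5/4·(1,-3) = (1.2500,-3.7500)
o1: d²=36 ≤ ρ²=57; F_rep = 37·(-6,0)/36² = (-0.1713,0.0000)
o2: d²=245 > ρ²=57 → inactive
o3: d²=225 > ρ²=57 → inactive
F = F_att + ΣF_rep = (1.0787,-3.7500)
p' = p + 1/5·F = (-10.7843,-4.7500)

Fx=1.0787 Fy=-3.7500 x'=-10.7843 y'=-4.7500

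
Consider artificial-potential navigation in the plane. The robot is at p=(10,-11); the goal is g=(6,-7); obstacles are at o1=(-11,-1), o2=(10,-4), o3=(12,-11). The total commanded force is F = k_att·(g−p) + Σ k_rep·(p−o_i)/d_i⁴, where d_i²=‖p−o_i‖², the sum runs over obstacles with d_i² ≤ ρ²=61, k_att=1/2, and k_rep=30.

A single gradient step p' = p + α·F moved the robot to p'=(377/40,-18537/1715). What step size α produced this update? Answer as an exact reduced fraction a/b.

α = 1/10

F_att = 1/2·(g−p) = 1/2·(-4,4) = (-2.0000,2.0000)
o1: d²=541 > ρ²=61 → inactive
o2: d²=49 ≤ ρ²=61; F_rep = 30·(0,-7)/49² = (0.0000,-0.0875)
o3: d²=4 ≤ ρ²=61; F_rep = 30·(-2,0)/4² = (-3.7500,0.0000)
F = F_att + ΣF_rep = (-5.7500,1.9125)
Δp = p'−p = (-0.5750,0.1913); α = Δx/Fx = (-23/40) / (-23/4) = 1/10
check: Δy/Fy = (328/1715) / (656/343) = 1/10 ✓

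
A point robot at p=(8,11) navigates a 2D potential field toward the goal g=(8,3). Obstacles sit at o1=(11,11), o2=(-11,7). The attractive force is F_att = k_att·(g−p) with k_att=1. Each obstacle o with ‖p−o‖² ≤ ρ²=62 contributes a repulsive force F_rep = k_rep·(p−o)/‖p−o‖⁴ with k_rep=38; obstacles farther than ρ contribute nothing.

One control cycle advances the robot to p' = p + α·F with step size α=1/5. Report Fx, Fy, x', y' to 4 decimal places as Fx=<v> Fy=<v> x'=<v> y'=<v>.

F_att = 1·(g−p) = 1·(0,-8) = (0.0000,-8.0000)
o1: d²=9 ≤ ρ²=62; F_rep = 38·(-3,0)/9² = (-1.4074,0.0000)
o2: d²=377 > ρ²=62 → inactive
F = F_att + ΣF_rep = (-1.4074,-8.0000)
p' = p + 1/5·F = (7.7185,9.4000)

Fx=-1.4074 Fy=-8.0000 x'=7.7185 y'=9.4000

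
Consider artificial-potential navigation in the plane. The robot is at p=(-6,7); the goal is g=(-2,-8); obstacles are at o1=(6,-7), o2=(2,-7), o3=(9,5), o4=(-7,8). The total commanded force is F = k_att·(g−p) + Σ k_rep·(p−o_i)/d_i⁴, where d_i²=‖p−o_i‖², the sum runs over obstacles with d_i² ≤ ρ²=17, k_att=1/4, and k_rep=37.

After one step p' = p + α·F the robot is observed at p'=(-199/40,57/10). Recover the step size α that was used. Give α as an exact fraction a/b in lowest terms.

F_att = 1/4·(g−p) = 1/4·(4,-15) = (1.0000,-3.7500)
o1: d²=340 > ρ²=17 → inactive
o2: d²=260 > ρ²=17 → inactive
o3: d²=229 > ρ²=17 → inactive
o4: d²=2 ≤ ρ²=17; F_rep = 37·(1,-1)/2² = (9.2500,-9.2500)
F = F_att + ΣF_rep = (10.2500,-13.0000)
Δp = p'−p = (1.0250,-1.3000); α = Δx/Fx = (41/40) / (41/4) = 1/10
check: Δy/Fy = (-13/10) / (-13) = 1/10 ✓

α = 1/10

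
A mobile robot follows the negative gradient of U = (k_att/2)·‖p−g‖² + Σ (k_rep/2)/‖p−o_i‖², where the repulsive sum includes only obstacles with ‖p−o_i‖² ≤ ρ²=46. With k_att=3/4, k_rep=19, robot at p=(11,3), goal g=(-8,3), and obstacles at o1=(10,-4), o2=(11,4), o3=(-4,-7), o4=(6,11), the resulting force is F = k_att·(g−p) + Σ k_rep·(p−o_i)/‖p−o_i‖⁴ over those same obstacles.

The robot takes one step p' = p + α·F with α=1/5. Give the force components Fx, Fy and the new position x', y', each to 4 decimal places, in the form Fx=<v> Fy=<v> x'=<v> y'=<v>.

F_att = 3/4·(g−p) = 3/4·(-19,0) = (-14.2500,0.0000)
o1: d²=50 > ρ²=46 → inactive
o2: d²=1 ≤ ρ²=46; F_rep = 19·(0,-1)/1² = (0.0000,-19.0000)
o3: d²=325 > ρ²=46 → inactive
o4: d²=89 > ρ²=46 → inactive
F = F_att + ΣF_rep = (-14.2500,-19.0000)
p' = p + 1/5·F = (8.1500,-0.8000)

Fx=-14.2500 Fy=-19.0000 x'=8.1500 y'=-0.8000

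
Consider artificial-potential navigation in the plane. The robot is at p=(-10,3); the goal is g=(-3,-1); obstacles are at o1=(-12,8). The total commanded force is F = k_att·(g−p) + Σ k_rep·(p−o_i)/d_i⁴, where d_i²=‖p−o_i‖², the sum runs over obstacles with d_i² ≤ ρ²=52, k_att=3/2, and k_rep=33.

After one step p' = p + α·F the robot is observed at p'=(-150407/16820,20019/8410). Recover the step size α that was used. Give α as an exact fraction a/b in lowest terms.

F_att = 3/2·(g−p) = 3/2·(7,-4) = (10.5000,-6.0000)
o1: d²=29 ≤ ρ²=52; F_rep = 33·(2,-5)/29² = (0.0785,-0.1962)
F = F_att + ΣF_rep = (10.5785,-6.1962)
Δp = p'−p = (1.0578,-0.6196); α = Δx/Fx = (17793/16820) / (17793/1682) = 1/10
check: Δy/Fy = (-5211/8410) / (-5211/841) = 1/10 ✓

α = 1/10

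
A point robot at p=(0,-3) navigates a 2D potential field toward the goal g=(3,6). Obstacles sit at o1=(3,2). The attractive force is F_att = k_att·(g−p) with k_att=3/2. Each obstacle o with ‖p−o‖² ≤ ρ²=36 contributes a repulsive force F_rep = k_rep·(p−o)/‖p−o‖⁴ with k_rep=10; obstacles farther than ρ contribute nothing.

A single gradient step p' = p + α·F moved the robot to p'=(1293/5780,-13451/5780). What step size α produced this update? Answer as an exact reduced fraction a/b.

F_att = 3/2·(g−p) = 3/2·(3,9) = (4.5000,13.5000)
o1: d²=34 ≤ ρ²=36; F_rep = 10·(-3,-5)/34² = (-0.0260,-0.0433)
F = F_att + ΣF_rep = (4.4740,13.4567)
Δp = p'−p = (0.2237,0.6728); α = Δx/Fx = (1293/5780) / (1293/289) = 1/20
check: Δy/Fy = (3889/5780) / (3889/289) = 1/20 ✓

α = 1/20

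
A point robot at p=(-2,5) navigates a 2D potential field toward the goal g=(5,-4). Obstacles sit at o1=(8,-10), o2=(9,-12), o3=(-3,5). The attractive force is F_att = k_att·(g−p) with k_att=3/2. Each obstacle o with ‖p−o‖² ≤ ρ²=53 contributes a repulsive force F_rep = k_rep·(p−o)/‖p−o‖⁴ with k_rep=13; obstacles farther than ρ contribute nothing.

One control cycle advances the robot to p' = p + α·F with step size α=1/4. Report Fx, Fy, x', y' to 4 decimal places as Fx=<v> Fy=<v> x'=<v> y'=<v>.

Fx=23.5000 Fy=-13.5000 x'=3.8750 y'=1.6250

F_att = 3/2·(g−p) = 3/2·(7,-9) = (10.5000,-13.5000)
o1: d²=325 > ρ²=53 → inactive
o2: d²=410 > ρ²=53 → inactive
o3: d²=1 ≤ ρ²=53; F_rep = 13·(1,0)/1² = (13.0000,0.0000)
F = F_att + ΣF_rep = (23.5000,-13.5000)
p' = p + 1/4·F = (3.8750,1.6250)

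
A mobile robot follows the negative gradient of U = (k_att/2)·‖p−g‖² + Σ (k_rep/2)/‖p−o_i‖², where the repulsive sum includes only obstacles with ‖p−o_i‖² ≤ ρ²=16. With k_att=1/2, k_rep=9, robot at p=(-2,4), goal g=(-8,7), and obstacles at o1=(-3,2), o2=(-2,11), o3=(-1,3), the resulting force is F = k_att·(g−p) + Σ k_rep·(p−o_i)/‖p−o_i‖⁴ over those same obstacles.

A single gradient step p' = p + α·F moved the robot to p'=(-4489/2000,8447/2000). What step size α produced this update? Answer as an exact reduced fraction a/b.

α = 1/20

F_att = 1/2·(g−p) = 1/2·(-6,3) = (-3.0000,1.5000)
o1: d²=5 ≤ ρ²=16; F_rep = 9·(1,2)/5² = (0.3600,0.7200)
o2: d²=49 > ρ²=16 → inactive
o3: d²=2 ≤ ρ²=16; F_rep = 9·(-1,1)/2² = (-2.2500,2.2500)
F = F_att + ΣF_rep = (-4.8900,4.4700)
Δp = p'−p = (-0.2445,0.2235); α = Δx/Fx = (-489/2000) / (-489/100) = 1/20
check: Δy/Fy = (447/2000) / (447/100) = 1/20 ✓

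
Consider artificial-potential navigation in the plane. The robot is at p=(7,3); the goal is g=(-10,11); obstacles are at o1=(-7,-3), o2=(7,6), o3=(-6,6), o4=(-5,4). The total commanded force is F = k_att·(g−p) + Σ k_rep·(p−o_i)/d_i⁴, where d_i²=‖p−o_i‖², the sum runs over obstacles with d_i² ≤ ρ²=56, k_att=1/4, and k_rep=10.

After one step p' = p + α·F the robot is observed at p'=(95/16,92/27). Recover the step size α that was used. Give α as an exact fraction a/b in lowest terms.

α = 1/4

F_att = 1/4·(g−p) = 1/4·(-17,8) = (-4.2500,2.0000)
o1: d²=232 > ρ²=56 → inactive
o2: d²=9 ≤ ρ²=56; F_rep = 10·(0,-3)/9² = (0.0000,-0.3704)
o3: d²=178 > ρ²=56 → inactive
o4: d²=145 > ρ²=56 → inactive
F = F_att + ΣF_rep = (-4.2500,1.6296)
Δp = p'−p = (-1.0625,0.4074); α = Δx/Fx = (-17/16) / (-17/4) = 1/4
check: Δy/Fy = (11/27) / (44/27) = 1/4 ✓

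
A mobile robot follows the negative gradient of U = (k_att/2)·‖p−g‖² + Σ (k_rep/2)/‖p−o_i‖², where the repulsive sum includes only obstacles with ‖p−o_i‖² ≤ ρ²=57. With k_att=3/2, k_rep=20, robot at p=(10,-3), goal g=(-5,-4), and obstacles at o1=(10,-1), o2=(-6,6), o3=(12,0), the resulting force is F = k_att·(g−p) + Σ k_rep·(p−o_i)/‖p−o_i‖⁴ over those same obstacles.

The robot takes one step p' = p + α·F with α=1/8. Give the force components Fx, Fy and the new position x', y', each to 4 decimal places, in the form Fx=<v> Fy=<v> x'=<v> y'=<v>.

F_att = 3/2·(g−p) = 3/2·(-15,-1) = (-22.5000,-1.5000)
o1: d²=4 ≤ ρ²=57; F_rep = 20·(0,-2)/4² = (0.0000,-2.5000)
o2: d²=337 > ρ²=57 → inactive
o3: d²=13 ≤ ρ²=57; F_rep = 20·(-2,-3)/13² = (-0.2367,-0.3550)
F = F_att + ΣF_rep = (-22.7367,-4.3550)
p' = p + 1/8·F = (7.1579,-3.5444)

Fx=-22.7367 Fy=-4.3550 x'=7.1579 y'=-3.5444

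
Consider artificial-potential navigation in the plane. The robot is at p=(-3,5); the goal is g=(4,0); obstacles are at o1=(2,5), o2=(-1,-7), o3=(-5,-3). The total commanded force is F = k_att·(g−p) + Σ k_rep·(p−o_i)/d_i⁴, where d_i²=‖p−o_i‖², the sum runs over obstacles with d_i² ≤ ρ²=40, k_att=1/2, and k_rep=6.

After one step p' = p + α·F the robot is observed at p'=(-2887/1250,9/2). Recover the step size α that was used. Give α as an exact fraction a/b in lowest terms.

F_att = 1/2·(g−p) = 1/2·(7,-5) = (3.5000,-2.5000)
o1: d²=25 ≤ ρ²=40; F_rep = 6·(-5,0)/25² = (-0.0480,0.0000)
o2: d²=148 > ρ²=40 → inactive
o3: d²=68 > ρ²=40 → inactive
F = F_att + ΣF_rep = (3.4520,-2.5000)
Δp = p'−p = (0.6904,-0.5000); α = Δx/Fx = (863/1250) / (863/250) = 1/5
check: Δy/Fy = (-1/2) / (-5/2) = 1/5 ✓

α = 1/5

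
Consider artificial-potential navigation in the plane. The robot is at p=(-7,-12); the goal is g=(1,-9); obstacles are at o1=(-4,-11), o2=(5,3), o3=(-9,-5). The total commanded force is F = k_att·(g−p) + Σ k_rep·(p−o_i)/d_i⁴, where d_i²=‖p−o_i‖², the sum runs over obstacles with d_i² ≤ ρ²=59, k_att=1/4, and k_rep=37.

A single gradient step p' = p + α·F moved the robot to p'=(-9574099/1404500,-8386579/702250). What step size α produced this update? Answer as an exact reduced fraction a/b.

F_att = 1/4·(g−p) = 1/4·(8,3) = (2.0000,0.7500)
o1: d²=10 ≤ ρ²=59; F_rep = 37·(-3,-1)/10² = (-1.1100,-0.3700)
o2: d²=369 > ρ²=59 → inactive
o3: d²=53 ≤ ρ²=59; F_rep = 37·(2,-7)/53² = (0.0263,-0.0922)
F = F_att + ΣF_rep = (0.9163,0.2878)
Δp = p'−p = (0.1833,0.0576); α = Δx/Fx = (257401/1404500) / (257401/280900) = 1/5
check: Δy/Fy = (40421/702250) / (40421/140450) = 1/5 ✓

α = 1/5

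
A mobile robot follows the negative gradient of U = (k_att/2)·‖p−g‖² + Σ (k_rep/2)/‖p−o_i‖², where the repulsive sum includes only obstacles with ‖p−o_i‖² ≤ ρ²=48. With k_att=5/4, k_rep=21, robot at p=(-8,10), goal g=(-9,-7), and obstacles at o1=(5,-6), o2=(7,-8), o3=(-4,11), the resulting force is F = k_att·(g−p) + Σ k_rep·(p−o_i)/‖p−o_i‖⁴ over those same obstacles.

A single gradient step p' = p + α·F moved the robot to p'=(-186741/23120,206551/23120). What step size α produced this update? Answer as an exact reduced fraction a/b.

α = 1/20

F_att = 5/4·(g−p) = 5/4·(-1,-17) = (-1.2500,-21.2500)
o1: d²=425 > ρ²=48 → inactive
o2: d²=549 > ρ²=48 → inactive
o3: d²=17 ≤ ρ²=48; F_rep = 21·(-4,-1)/17² = (-0.2907,-0.0727)
F = F_att + ΣF_rep = (-1.5407,-21.3227)
Δp = p'−p = (-0.0770,-1.0661); α = Δx/Fx = (-1781/23120) / (-1781/1156) = 1/20
check: Δy/Fy = (-24649/23120) / (-24649/1156) = 1/20 ✓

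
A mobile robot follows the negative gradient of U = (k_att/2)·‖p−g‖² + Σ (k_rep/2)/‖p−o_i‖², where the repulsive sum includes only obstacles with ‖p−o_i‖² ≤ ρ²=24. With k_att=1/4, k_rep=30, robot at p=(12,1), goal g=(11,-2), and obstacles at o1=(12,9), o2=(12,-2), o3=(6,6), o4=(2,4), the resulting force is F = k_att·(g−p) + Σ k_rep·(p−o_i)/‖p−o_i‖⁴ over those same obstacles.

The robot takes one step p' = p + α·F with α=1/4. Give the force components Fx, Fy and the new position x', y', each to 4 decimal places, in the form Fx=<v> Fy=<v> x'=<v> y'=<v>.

Fx=-0.2500 Fy=0.3611 x'=11.9375 y'=1.0903

F_att = 1/4·(g−p) = 1/4·(-1,-3) = (-0.2500,-0.7500)
o1: d²=64 > ρ²=24 → inactive
o2: d²=9 ≤ ρ²=24; F_rep = 30·(0,3)/9² = (0.0000,1.1111)
o3: d²=61 > ρ²=24 → inactive
o4: d²=109 > ρ²=24 → inactive
F = F_att + ΣF_rep = (-0.2500,0.3611)
p' = p + 1/4·F = (11.9375,1.0903)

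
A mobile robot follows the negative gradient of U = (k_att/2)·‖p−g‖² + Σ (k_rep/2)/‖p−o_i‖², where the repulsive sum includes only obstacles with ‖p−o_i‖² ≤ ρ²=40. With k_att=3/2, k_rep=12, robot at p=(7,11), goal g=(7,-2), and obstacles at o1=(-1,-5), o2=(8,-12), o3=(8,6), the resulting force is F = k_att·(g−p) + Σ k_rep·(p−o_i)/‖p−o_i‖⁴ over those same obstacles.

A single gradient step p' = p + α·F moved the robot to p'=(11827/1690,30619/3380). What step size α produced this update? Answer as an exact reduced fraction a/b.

F_att = 3/2·(g−p) = 3/2·(0,-13) = (0.0000,-19.5000)
o1: d²=320 > ρ²=40 → inactive
o2: d²=530 > ρ²=40 → inactive
o3: d²=26 ≤ ρ²=40; F_rep = 12·(-1,5)/26² = (-0.0178,0.0888)
F = F_att + ΣF_rep = (-0.0178,-19.4112)
Δp = p'−p = (-0.0018,-1.9411); α = Δx/Fx = (-3/1690) / (-3/169) = 1/10
check: Δy/Fy = (-6561/3380) / (-6561/338) = 1/10 ✓

α = 1/10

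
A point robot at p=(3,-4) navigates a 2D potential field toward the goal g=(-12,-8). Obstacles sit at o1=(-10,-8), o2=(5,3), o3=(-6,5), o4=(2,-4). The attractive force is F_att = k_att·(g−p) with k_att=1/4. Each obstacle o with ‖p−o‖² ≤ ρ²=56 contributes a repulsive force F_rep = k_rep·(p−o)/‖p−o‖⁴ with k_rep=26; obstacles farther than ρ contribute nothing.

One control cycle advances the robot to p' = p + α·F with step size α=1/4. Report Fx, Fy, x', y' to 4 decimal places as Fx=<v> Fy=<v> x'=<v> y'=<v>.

Fx=22.2315 Fy=-1.0648 x'=8.5579 y'=-4.2662

F_att = 1/4·(g−p) = 1/4·(-15,-4) = (-3.7500,-1.0000)
o1: d²=185 > ρ²=56 → inactive
o2: d²=53 ≤ ρ²=56; F_rep = 26·(-2,-7)/53² = (-0.0185,-0.0648)
o3: d²=162 > ρ²=56 → inactive
o4: d²=1 ≤ ρ²=56; F_rep = 26·(1,0)/1² = (26.0000,0.0000)
F = F_att + ΣF_rep = (22.2315,-1.0648)
p' = p + 1/4·F = (8.5579,-4.2662)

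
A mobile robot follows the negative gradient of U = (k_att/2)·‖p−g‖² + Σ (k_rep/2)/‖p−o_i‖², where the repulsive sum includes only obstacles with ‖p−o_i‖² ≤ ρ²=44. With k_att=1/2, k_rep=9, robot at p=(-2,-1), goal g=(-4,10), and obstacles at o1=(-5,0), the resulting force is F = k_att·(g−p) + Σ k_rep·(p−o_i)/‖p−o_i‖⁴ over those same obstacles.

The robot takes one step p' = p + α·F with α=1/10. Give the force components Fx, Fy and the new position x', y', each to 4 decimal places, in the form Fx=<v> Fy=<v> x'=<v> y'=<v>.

F_att = 1/2·(g−p) = 1/2·(-2,11) = (-1.0000,5.5000)
o1: d²=10 ≤ ρ²=44; F_rep = 9·(3,-1)/10² = (0.2700,-0.0900)
F = F_att + ΣF_rep = (-0.7300,5.4100)
p' = p + 1/10·F = (-2.0730,-0.4590)

Fx=-0.7300 Fy=5.4100 x'=-2.0730 y'=-0.4590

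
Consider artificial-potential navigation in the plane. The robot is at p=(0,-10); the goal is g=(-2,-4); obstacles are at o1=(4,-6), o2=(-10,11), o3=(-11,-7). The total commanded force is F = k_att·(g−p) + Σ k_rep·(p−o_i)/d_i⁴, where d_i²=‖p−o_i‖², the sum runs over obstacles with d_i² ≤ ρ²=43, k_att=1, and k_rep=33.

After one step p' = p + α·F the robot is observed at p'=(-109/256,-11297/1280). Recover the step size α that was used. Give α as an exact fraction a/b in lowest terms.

F_att = 1·(g−p) = 1·(-2,6) = (-2.0000,6.0000)
o1: d²=32 ≤ ρ²=43; F_rep = 33·(-4,-4)/32² = (-0.1289,-0.1289)
o2: d²=541 > ρ²=43 → inactive
o3: d²=130 > ρ²=43 → inactive
F = F_att + ΣF_rep = (-2.1289,5.8711)
Δp = p'−p = (-0.4258,1.1742); α = Δx/Fx = (-109/256) / (-545/256) = 1/5
check: Δy/Fy = (1503/1280) / (1503/256) = 1/5 ✓

α = 1/5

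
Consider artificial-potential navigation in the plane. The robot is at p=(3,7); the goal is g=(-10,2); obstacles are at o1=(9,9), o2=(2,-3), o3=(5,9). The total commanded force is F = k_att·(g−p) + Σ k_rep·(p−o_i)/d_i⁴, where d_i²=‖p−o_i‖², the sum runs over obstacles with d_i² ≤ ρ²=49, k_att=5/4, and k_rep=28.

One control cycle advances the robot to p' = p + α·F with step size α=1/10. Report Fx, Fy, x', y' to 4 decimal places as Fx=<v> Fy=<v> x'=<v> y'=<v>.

F_att = 5/4·(g−p) = 5/4·(-13,-5) = (-16.2500,-6.2500)
o1: d²=40 ≤ ρ²=49; F_rep = 28·(-6,-2)/40² = (-0.1050,-0.0350)
o2: d²=101 > ρ²=49 → inactive
o3: d²=8 ≤ ρ²=49; F_rep = 28·(-2,-2)/8² = (-0.8750,-0.8750)
F = F_att + ΣF_rep = (-17.2300,-7.1600)
p' = p + 1/10·F = (1.2770,6.2840)

Fx=-17.2300 Fy=-7.1600 x'=1.2770 y'=6.2840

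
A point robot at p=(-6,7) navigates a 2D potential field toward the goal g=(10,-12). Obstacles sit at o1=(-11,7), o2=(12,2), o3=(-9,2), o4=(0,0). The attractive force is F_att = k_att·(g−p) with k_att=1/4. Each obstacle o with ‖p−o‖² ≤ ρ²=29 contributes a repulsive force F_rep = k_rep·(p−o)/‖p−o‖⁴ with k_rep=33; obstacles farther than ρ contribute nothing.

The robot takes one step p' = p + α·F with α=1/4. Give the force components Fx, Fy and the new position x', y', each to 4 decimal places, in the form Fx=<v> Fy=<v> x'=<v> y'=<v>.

F_att = 1/4·(g−p) = 1/4·(16,-19) = (4.0000,-4.7500)
o1: d²=25 ≤ ρ²=29; F_rep = 33·(5,0)/25² = (0.2640,0.0000)
o2: d²=349 > ρ²=29 → inactive
o3: d²=34 > ρ²=29 → inactive
o4: d²=85 > ρ²=29 → inactive
F = F_att + ΣF_rep = (4.2640,-4.7500)
p' = p + 1/4·F = (-4.9340,5.8125)

Fx=4.2640 Fy=-4.7500 x'=-4.9340 y'=5.8125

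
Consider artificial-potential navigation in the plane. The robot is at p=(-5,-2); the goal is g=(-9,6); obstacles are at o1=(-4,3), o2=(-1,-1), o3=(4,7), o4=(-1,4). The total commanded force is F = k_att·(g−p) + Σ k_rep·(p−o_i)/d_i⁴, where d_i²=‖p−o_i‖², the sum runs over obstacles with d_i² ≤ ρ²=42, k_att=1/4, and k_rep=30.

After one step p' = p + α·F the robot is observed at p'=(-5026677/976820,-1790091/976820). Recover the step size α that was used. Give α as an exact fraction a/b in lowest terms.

F_att = 1/4·(g−p) = 1/4·(-4,8) = (-1.0000,2.0000)
o1: d²=26 ≤ ρ²=42; F_rep = 30·(-1,-5)/26² = (-0.0444,-0.2219)
o2: d²=17 ≤ ρ²=42; F_rep = 30·(-4,-1)/17² = (-0.4152,-0.1038)
o3: d²=162 > ρ²=42 → inactive
o4: d²=52 > ρ²=42 → inactive
F = F_att + ΣF_rep = (-1.4596,1.6743)
Δp = p'−p = (-0.1460,0.1674); α = Δx/Fx = (-142577/976820) / (-142577/97682) = 1/10
check: Δy/Fy = (163549/976820) / (163549/97682) = 1/10 ✓

α = 1/10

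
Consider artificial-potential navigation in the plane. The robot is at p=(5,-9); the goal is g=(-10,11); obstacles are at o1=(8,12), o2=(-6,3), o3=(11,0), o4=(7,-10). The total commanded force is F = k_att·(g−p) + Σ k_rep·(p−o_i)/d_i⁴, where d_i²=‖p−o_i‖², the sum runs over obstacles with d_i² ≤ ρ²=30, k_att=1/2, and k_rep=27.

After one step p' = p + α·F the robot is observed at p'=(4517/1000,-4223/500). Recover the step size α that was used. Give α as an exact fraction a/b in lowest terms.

F_att = 1/2·(g−p) = 1/2·(-15,20) = (-7.5000,10.0000)
o1: d²=450 > ρ²=30 → inactive
o2: d²=265 > ρ²=30 → inactive
o3: d²=117 > ρ²=30 → inactive
o4: d²=5 ≤ ρ²=30; F_rep = 27·(-2,1)/5² = (-2.1600,1.0800)
F = F_att + ΣF_rep = (-9.6600,11.0800)
Δp = p'−p = (-0.4830,0.5540); α = Δx/Fx = (-483/1000) / (-483/50) = 1/20
check: Δy/Fy = (277/500) / (277/25) = 1/20 ✓

α = 1/20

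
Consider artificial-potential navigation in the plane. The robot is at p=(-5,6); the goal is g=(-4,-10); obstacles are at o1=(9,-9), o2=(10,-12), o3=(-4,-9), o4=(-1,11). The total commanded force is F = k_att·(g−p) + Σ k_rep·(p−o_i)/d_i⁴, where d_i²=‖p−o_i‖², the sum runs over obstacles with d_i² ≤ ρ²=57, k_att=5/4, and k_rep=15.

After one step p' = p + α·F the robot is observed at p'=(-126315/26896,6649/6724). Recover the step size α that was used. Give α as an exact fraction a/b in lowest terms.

F_att = 5/4·(g−p) = 5/4·(1,-16) = (1.2500,-20.0000)
o1: d²=421 > ρ²=57 → inactive
o2: d²=549 > ρ²=57 → inactive
o3: d²=226 > ρ²=57 → inactive
o4: d²=41 ≤ ρ²=57; F_rep = 15·(-4,-5)/41² = (-0.0357,-0.0446)
F = F_att + ΣF_rep = (1.2143,-20.0446)
Δp = p'−p = (0.3036,-5.0112); α = Δx/Fx = (8165/26896) / (8165/6724) = 1/4
check: Δy/Fy = (-33695/6724) / (-33695/1681) = 1/4 ✓

α = 1/4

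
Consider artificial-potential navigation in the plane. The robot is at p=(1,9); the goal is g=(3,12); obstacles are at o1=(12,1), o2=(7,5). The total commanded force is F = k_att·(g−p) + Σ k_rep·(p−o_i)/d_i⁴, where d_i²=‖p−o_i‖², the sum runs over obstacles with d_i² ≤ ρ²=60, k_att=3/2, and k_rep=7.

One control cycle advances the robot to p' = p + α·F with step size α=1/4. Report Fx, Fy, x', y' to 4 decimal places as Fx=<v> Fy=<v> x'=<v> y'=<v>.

Fx=2.9845 Fy=4.5104 x'=1.7461 y'=10.1276

F_att = 3/2·(g−p) = 3/2·(2,3) = (3.0000,4.5000)
o1: d²=185 > ρ²=60 → inactive
o2: d²=52 ≤ ρ²=60; F_rep = 7·(-6,4)/52² = (-0.0155,0.0104)
F = F_att + ΣF_rep = (2.9845,4.5104)
p' = p + 1/4·F = (1.7461,10.1276)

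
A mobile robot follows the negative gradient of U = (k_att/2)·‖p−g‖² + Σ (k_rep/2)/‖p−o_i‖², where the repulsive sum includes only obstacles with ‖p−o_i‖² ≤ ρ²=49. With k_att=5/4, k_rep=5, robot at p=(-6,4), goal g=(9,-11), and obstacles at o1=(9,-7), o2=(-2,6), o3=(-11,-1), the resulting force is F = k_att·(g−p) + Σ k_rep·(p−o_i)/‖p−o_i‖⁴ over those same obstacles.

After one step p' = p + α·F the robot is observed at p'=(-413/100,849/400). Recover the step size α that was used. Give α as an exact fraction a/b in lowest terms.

F_att = 5/4·(g−p) = 5/4·(15,-15) = (18.7500,-18.7500)
o1: d²=346 > ρ²=49 → inactive
o2: d²=20 ≤ ρ²=49; F_rep = 5·(-4,-2)/20² = (-0.0500,-0.0250)
o3: d²=50 > ρ²=49 → inactive
F = F_att + ΣF_rep = (18.7000,-18.7750)
Δp = p'−p = (1.8700,-1.8775); α = Δx/Fx = (187/100) / (187/10) = 1/10
check: Δy/Fy = (-751/400) / (-751/40) = 1/10 ✓

α = 1/10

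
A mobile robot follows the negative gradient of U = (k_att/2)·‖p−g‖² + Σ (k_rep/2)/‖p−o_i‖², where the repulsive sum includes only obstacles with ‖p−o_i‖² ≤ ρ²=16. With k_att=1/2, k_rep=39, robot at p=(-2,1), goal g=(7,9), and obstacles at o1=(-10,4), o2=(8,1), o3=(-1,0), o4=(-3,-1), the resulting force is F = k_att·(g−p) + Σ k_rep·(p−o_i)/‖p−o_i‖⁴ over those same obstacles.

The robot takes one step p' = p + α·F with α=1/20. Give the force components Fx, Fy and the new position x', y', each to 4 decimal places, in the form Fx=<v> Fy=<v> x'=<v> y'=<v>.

Fx=-3.6900 Fy=16.8700 x'=-2.1845 y'=1.8435

F_att = 1/2·(g−p) = 1/2·(9,8) = (4.5000,4.0000)
o1: d²=73 > ρ²=16 → inactive
o2: d²=100 > ρ²=16 → inactive
o3: d²=2 ≤ ρ²=16; F_rep = 39·(-1,1)/2² = (-9.7500,9.7500)
o4: d²=5 ≤ ρ²=16; F_rep = 39·(1,2)/5² = (1.5600,3.1200)
F = F_att + ΣF_rep = (-3.6900,16.8700)
p' = p + 1/20·F = (-2.1845,1.8435)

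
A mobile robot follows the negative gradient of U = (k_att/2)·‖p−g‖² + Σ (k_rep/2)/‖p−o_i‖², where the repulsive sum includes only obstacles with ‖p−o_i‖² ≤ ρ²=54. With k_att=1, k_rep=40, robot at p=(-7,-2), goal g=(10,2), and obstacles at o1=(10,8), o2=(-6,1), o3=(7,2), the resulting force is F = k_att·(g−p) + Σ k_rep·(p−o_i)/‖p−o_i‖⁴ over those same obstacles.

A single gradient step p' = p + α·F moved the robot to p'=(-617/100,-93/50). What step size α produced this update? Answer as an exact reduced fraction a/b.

α = 1/20

F_att = 1·(g−p) = 1·(17,4) = (17.0000,4.0000)
o1: d²=389 > ρ²=54 → inactive
o2: d²=10 ≤ ρ²=54; F_rep = 40·(-1,-3)/10² = (-0.4000,-1.2000)
o3: d²=212 > ρ²=54 → inactive
F = F_att + ΣF_rep = (16.6000,2.8000)
Δp = p'−p = (0.8300,0.1400); α = Δx/Fx = (83/100) / (83/5) = 1/20
check: Δy/Fy = (7/50) / (14/5) = 1/20 ✓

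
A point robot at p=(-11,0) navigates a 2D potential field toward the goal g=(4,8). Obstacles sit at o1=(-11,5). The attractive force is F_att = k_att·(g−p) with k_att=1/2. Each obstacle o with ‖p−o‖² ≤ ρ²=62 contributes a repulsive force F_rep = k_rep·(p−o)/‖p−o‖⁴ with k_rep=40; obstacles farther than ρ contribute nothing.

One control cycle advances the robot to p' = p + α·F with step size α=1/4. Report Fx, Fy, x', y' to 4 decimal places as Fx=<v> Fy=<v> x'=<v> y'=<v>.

Fx=7.5000 Fy=3.6800 x'=-9.1250 y'=0.9200

F_att = 1/2·(g−p) = 1/2·(15,8) = (7.5000,4.0000)
o1: d²=25 ≤ ρ²=62; F_rep = 40·(0,-5)/25² = (0.0000,-0.3200)
F = F_att + ΣF_rep = (7.5000,3.6800)
p' = p + 1/4·F = (-9.1250,0.9200)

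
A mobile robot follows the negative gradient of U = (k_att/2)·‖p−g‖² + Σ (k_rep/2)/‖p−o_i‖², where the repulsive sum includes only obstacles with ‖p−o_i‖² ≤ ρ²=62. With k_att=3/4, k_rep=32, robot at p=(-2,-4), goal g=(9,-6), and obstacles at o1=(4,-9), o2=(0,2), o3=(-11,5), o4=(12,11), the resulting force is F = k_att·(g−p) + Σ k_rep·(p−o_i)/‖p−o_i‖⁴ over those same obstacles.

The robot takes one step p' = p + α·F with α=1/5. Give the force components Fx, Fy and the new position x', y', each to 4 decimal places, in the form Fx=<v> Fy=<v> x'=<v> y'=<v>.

Fx=8.1584 Fy=-1.5770 x'=-0.3683 y'=-4.3154

F_att = 3/4·(g−p) = 3/4·(11,-2) = (8.2500,-1.5000)
o1: d²=61 ≤ ρ²=62; F_rep = 32·(-6,5)/61² = (-0.0516,0.0430)
o2: d²=40 ≤ ρ²=62; F_rep = 32·(-2,-6)/40² = (-0.0400,-0.1200)
o3: d²=162 > ρ²=62 → inactive
o4: d²=421 > ρ²=62 → inactive
F = F_att + ΣF_rep = (8.1584,-1.5770)
p' = p + 1/5·F = (-0.3683,-4.3154)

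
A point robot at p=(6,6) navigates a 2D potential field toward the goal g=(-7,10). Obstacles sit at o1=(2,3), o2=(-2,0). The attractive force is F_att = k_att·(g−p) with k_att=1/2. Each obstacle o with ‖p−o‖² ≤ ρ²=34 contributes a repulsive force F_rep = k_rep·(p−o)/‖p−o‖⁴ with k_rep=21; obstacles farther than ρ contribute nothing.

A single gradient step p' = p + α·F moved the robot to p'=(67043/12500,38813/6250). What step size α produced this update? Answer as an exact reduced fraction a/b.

F_att = 1/2·(g−p) = 1/2·(-13,4) = (-6.5000,2.0000)
o1: d²=25 ≤ ρ²=34; F_rep = 21·(4,3)/25² = (0.1344,0.1008)
o2: d²=100 > ρ²=34 → inactive
F = F_att + ΣF_rep = (-6.3656,2.1008)
Δp = p'−p = (-0.6366,0.2101); α = Δx/Fx = (-7957/12500) / (-7957/1250) = 1/10
check: Δy/Fy = (1313/6250) / (1313/625) = 1/10 ✓

α = 1/10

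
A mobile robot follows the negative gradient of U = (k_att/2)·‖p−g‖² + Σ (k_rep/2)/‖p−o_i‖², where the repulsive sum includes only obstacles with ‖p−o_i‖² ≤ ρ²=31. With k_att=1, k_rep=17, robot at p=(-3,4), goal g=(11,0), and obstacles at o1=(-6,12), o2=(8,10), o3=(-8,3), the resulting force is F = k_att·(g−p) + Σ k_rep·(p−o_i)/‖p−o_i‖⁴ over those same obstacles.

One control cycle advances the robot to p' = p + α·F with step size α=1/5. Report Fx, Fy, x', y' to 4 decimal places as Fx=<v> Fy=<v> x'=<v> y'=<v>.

F_att = 1·(g−p) = 1·(14,-4) = (14.0000,-4.0000)
o1: d²=73 > ρ²=31 → inactive
o2: d²=157 > ρ²=31 → inactive
o3: d²=26 ≤ ρ²=31; F_rep = 17·(5,1)/26² = (0.1257,0.0251)
F = F_att + ΣF_rep = (14.1257,-3.9749)
p' = p + 1/5·F = (-0.1749,3.2050)

Fx=14.1257 Fy=-3.9749 x'=-0.1749 y'=3.2050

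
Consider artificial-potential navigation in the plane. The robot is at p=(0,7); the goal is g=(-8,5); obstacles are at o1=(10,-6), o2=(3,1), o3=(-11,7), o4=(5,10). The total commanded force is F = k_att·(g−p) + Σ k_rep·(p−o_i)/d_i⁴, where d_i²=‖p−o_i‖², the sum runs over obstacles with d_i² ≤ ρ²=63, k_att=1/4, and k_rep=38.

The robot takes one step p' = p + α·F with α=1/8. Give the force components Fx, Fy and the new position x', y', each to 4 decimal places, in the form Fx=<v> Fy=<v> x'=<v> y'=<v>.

Fx=-2.2207 Fy=-0.4860 x'=-0.2776 y'=6.9392

F_att = 1/4·(g−p) = 1/4·(-8,-2) = (-2.0000,-0.5000)
o1: d²=269 > ρ²=63 → inactive
o2: d²=45 ≤ ρ²=63; F_rep = 38·(-3,6)/45² = (-0.0563,0.1126)
o3: d²=121 > ρ²=63 → inactive
o4: d²=34 ≤ ρ²=63; F_rep = 38·(-5,-3)/34² = (-0.1644,-0.0986)
F = F_att + ΣF_rep = (-2.2207,-0.4860)
p' = p + 1/8·F = (-0.2776,6.9392)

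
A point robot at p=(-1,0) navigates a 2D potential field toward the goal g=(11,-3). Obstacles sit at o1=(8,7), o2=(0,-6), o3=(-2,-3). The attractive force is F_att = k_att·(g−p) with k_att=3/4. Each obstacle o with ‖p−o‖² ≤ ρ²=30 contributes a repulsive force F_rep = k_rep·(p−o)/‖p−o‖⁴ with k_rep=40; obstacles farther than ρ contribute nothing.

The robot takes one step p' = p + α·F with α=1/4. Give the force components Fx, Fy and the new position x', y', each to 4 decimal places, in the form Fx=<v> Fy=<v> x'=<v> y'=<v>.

Fx=9.4000 Fy=-1.0500 x'=1.3500 y'=-0.2625

F_att = 3/4·(g−p) = 3/4·(12,-3) = (9.0000,-2.2500)
o1: d²=130 > ρ²=30 → inactive
o2: d²=37 > ρ²=30 → inactive
o3: d²=10 ≤ ρ²=30; F_rep = 40·(1,3)/10² = (0.4000,1.2000)
F = F_att + ΣF_rep = (9.4000,-1.0500)
p' = p + 1/4·F = (1.3500,-0.2625)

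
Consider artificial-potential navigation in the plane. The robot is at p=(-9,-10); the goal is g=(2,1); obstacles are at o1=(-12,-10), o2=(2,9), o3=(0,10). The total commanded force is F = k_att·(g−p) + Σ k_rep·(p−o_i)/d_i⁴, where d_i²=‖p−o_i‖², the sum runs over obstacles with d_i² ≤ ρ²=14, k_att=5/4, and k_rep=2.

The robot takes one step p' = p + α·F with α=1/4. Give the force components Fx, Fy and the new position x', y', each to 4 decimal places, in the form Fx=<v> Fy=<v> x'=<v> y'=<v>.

F_att = 5/4·(g−p) = 5/4·(11,11) = (13.7500,13.7500)
o1: d²=9 ≤ ρ²=14; F_rep = 2·(3,0)/9² = (0.0741,0.0000)
o2: d²=482 > ρ²=14 → inactive
o3: d²=481 > ρ²=14 → inactive
F = F_att + ΣF_rep = (13.8241,13.7500)
p' = p + 1/4·F = (-5.5440,-6.5625)

Fx=13.8241 Fy=13.7500 x'=-5.5440 y'=-6.5625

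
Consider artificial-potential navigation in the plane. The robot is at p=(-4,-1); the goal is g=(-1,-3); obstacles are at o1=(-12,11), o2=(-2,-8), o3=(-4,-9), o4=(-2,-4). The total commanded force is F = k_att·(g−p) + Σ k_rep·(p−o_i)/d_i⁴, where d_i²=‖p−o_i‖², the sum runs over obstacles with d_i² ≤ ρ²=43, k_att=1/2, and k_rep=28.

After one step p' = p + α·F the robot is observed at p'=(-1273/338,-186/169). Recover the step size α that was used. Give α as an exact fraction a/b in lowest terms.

α = 1/5

F_att = 1/2·(g−p) = 1/2·(3,-2) = (1.5000,-1.0000)
o1: d²=208 > ρ²=43 → inactive
o2: d²=53 > ρ²=43 → inactive
o3: d²=64 > ρ²=43 → inactive
o4: d²=13 ≤ ρ²=43; F_rep = 28·(-2,3)/13² = (-0.3314,0.4970)
F = F_att + ΣF_rep = (1.1686,-0.5030)
Δp = p'−p = (0.2337,-0.1006); α = Δx/Fx = (79/338) / (395/338) = 1/5
check: Δy/Fy = (-17/169) / (-85/169) = 1/5 ✓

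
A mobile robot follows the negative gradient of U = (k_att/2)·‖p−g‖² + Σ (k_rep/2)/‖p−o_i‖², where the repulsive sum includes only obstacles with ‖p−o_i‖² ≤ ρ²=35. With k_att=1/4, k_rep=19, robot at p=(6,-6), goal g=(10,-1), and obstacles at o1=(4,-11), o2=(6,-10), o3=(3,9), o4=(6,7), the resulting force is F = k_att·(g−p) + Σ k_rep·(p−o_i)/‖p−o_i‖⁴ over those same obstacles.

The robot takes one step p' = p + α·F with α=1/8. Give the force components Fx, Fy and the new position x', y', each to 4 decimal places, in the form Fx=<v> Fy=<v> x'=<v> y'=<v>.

Fx=1.0452 Fy=1.6598 x'=6.1306 y'=-5.7925

F_att = 1/4·(g−p) = 1/4·(4,5) = (1.0000,1.2500)
o1: d²=29 ≤ ρ²=35; F_rep = 19·(2,5)/29² = (0.0452,0.1130)
o2: d²=16 ≤ ρ²=35; F_rep = 19·(0,4)/16² = (0.0000,0.2969)
o3: d²=234 > ρ²=35 → inactive
o4: d²=169 > ρ²=35 → inactive
F = F_att + ΣF_rep = (1.0452,1.6598)
p' = p + 1/8·F = (6.1306,-5.7925)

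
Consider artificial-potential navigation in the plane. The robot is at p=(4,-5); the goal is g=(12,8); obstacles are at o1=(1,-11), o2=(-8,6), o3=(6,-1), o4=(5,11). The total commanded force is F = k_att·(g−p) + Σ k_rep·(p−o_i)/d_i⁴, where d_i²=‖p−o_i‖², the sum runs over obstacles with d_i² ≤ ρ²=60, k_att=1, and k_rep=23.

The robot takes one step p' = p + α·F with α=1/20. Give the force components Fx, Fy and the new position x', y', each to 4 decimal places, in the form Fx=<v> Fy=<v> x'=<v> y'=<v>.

Fx=7.9191 Fy=12.8381 x'=4.3960 y'=-4.3581

F_att = 1·(g−p) = 1·(8,13) = (8.0000,13.0000)
o1: d²=45 ≤ ρ²=60; F_rep = 23·(3,6)/45² = (0.0341,0.0681)
o2: d²=265 > ρ²=60 → inactive
o3: d²=20 ≤ ρ²=60; F_rep = 23·(-2,-4)/20² = (-0.1150,-0.2300)
o4: d²=257 > ρ²=60 → inactive
F = F_att + ΣF_rep = (7.9191,12.8381)
p' = p + 1/20·F = (4.3960,-4.3581)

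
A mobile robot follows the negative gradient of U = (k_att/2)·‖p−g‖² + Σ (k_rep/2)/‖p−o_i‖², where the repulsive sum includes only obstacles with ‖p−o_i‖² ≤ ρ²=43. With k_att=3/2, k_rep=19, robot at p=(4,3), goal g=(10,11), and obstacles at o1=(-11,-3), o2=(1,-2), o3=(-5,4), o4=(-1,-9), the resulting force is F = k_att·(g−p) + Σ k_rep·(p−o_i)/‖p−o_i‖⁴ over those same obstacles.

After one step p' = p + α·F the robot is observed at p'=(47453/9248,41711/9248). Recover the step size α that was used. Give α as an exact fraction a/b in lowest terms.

F_att = 3/2·(g−p) = 3/2·(6,8) = (9.0000,12.0000)
o1: d²=261 > ρ²=43 → inactive
o2: d²=34 ≤ ρ²=43; F_rep = 19·(3,5)/34² = (0.0493,0.0822)
o3: d²=82 > ρ²=43 → inactive
o4: d²=169 > ρ²=43 → inactive
F = F_att + ΣF_rep = (9.0493,12.0822)
Δp = p'−p = (1.1312,1.5103); α = Δx/Fx = (10461/9248) / (10461/1156) = 1/8
check: Δy/Fy = (13967/9248) / (13967/1156) = 1/8 ✓

α = 1/8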